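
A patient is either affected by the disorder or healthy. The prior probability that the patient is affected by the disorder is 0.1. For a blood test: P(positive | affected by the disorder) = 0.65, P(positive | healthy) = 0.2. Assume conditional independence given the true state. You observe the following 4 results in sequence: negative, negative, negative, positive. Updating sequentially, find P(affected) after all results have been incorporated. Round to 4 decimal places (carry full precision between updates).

Each posterior becomes the prior for the next update.
After 'negative': P(affected) = 0.35·0.1000 / (0.35·0.1000 + 0.8·0.9000) ≈ 0.0464
After 'negative': P(affected) = 0.35·0.0464 / (0.35·0.0464 + 0.8·0.9536) ≈ 0.0208
After 'negative': P(affected) = 0.35·0.0208 / (0.35·0.0208 + 0.8·0.9792) ≈ 0.0092
After 'positive': P(affected) = 0.65·0.0092 / (0.65·0.0092 + 0.2·0.9908) ≈ 0.0294

0.0294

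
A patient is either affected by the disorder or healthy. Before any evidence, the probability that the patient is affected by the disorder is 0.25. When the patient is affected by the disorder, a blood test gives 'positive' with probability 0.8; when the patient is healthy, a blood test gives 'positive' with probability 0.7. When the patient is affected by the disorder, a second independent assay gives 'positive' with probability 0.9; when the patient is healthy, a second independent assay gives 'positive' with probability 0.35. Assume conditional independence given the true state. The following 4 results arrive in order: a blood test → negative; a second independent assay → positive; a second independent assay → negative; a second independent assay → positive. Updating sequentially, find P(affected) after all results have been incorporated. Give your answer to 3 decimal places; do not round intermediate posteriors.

Each posterior becomes the prior for the next update.
After a blood test='negative': P(affected) = 0.2·0.2500 / (0.2·0.2500 + 0.3·0.7500) ≈ 0.1818
After a second independent assay='positive': P(affected) = 0.9·0.1818 / (0.9·0.1818 + 0.35·0.8182) ≈ 0.3636
After a second independent assay='negative': P(affected) = 0.1·0.3636 / (0.1·0.3636 + 0.65·0.6364) ≈ 0.0808
After a second independent assay='positive': P(affected) = 0.9·0.0808 / (0.9·0.0808 + 0.35·0.9192) ≈ 0.1844

0.184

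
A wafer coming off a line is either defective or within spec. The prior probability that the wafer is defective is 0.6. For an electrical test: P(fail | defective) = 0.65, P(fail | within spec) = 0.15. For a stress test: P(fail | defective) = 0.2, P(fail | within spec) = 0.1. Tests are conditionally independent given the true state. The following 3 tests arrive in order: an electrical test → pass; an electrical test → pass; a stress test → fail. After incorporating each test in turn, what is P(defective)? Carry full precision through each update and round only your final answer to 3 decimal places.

Each posterior becomes the prior for the next update.
After an electrical test='pass': P(defective) = 0.35·0.6000 / (0.35·0.6000 + 0.85·0.4000) ≈ 0.3818
After an electrical test='pass': P(defective) = 0.35·0.3818 / (0.35·0.3818 + 0.85·0.6182) ≈ 0.2028
After a stress test='fail': P(defective) = 0.2·0.2028 / (0.2·0.2028 + 0.1·0.7972) ≈ 0.3372

0.337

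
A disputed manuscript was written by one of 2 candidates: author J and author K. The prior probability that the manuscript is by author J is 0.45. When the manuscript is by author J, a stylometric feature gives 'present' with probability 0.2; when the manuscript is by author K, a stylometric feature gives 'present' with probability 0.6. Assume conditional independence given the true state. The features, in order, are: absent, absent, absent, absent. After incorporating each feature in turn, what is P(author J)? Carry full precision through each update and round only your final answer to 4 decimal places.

0.9290

Each posterior becomes the prior for the next update.
After 'absent': P(author J) = 0.8·0.4500 / (0.8·0.4500 + 0.4·0.5500) ≈ 0.6207
After 'absent': P(author J) = 0.8·0.6207 / (0.8·0.6207 + 0.4·0.3793) ≈ 0.7660
After 'absent': P(author J) = 0.8·0.7660 / (0.8·0.7660 + 0.4·0.2340) ≈ 0.8675
After 'absent': P(author J) = 0.8·0.8675 / (0.8·0.8675 + 0.4·0.1325) ≈ 0.9290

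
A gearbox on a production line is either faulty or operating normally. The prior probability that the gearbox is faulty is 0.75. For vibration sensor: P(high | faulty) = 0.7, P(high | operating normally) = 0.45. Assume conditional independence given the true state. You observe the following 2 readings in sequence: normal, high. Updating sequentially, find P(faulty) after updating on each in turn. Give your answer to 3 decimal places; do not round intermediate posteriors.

0.718

Apply Bayes' rule sequentially, carrying P(faulty) forward.
After 'normal': P(faulty) = 0.3·0.7500 / (0.3·0.7500 + 0.55·0.2500) ≈ 0.6207
After 'high': P(faulty) = 0.7·0.6207 / (0.7·0.6207 + 0.45·0.3793) ≈ 0.7179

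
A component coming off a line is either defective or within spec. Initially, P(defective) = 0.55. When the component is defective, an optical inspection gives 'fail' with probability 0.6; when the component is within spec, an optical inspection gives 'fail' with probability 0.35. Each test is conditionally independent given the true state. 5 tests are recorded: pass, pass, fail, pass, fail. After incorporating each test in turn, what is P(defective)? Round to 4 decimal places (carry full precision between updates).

Each posterior becomes the prior for the next update.
After 'pass': P(defective) = 0.4·0.5500 / (0.4·0.5500 + 0.65·0.4500) ≈ 0.4293
After 'pass': P(defective) = 0.4·0.4293 / (0.4·0.4293 + 0.65·0.5707) ≈ 0.3164
After 'fail': P(defective) = 0.6·0.3164 / (0.6·0.3164 + 0.35·0.6836) ≈ 0.4424
After 'pass': P(defective) = 0.4·0.4424 / (0.4·0.4424 + 0.65·0.5576) ≈ 0.3281
After 'fail': P(defective) = 0.6·0.3281 / (0.6·0.3281 + 0.35·0.6719) ≈ 0.4557

0.4557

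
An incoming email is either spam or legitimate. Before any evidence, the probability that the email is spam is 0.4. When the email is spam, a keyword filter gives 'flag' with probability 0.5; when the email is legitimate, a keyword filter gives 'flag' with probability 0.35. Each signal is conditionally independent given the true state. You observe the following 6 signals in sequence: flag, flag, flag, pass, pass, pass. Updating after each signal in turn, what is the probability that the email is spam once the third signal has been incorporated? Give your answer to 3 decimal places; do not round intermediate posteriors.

0.660

Each posterior becomes the prior for the next update.
After 'flag': P(spam) = 0.5·0.4000 / (0.5·0.4000 + 0.35·0.6000) ≈ 0.4878
After 'flag': P(spam) = 0.5·0.4878 / (0.5·0.4878 + 0.35·0.5122) ≈ 0.5764
After 'flag': P(spam) = 0.5·0.5764 / (0.5·0.5764 + 0.35·0.4236) ≈ 0.6603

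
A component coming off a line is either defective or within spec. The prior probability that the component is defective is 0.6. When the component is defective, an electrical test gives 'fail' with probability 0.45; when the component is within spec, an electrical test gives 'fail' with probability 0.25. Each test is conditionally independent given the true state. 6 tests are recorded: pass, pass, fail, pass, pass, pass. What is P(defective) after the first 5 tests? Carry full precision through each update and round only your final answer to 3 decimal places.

0.438

After 'pass': P(defective) = 0.55·0.6000 / (0.55·0.6000 + 0.75·0.4000) ≈ 0.5238
After 'pass': P(defective) = 0.55·0.5238 / (0.55·0.5238 + 0.75·0.4762) ≈ 0.4465
After 'fail': P(defective) = 0.45·0.4465 / (0.45·0.4465 + 0.25·0.5535) ≈ 0.5922
After 'pass': P(defective) = 0.55·0.5922 / (0.55·0.5922 + 0.75·0.4078) ≈ 0.5157
After 'pass': P(defective) = 0.55·0.5157 / (0.55·0.5157 + 0.75·0.4843) ≈ 0.4385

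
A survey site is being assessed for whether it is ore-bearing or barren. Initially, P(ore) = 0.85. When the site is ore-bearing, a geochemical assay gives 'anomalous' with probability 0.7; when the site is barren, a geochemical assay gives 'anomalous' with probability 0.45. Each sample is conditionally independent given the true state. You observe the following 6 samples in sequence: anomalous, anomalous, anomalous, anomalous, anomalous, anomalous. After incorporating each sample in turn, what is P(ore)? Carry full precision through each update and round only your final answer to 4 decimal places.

After 'anomalous': P(ore) = 0.7·0.8500 / (0.7·0.8500 + 0.45·0.1500) ≈ 0.8981
After 'anomalous': P(ore) = 0.7·0.8981 / (0.7·0.8981 + 0.45·0.1019) ≈ 0.9320
After 'anomalous': P(ore) = 0.7·0.9320 / (0.7·0.9320 + 0.45·0.0680) ≈ 0.9552
After 'anomalous': P(ore) = 0.7·0.9552 / (0.7·0.9552 + 0.45·0.0448) ≈ 0.9707
After 'anomalous': P(ore) = 0.7·0.9707 / (0.7·0.9707 + 0.45·0.0293) ≈ 0.9810
After 'anomalous': P(ore) = 0.7·0.9810 / (0.7·0.9810 + 0.45·0.0190) ≈ 0.9877

0.9877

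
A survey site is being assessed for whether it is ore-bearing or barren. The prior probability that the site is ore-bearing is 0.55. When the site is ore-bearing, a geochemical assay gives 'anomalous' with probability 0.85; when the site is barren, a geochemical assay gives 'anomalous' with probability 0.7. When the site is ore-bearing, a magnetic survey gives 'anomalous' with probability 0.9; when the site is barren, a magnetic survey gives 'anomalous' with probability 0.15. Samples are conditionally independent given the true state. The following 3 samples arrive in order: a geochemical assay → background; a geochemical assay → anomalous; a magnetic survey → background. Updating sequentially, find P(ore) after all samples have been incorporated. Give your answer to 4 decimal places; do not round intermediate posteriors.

After a geochemical assay='background': P(ore) = 0.15·0.5500 / (0.15·0.5500 + 0.3·0.4500) ≈ 0.3793
After a geochemical assay='anomalous': P(ore) = 0.85·0.3793 / (0.85·0.3793 + 0.7·0.6207) ≈ 0.4260
After a magnetic survey='background': P(ore) = 0.1·0.4260 / (0.1·0.4260 + 0.85·0.5740) ≈ 0.0803

0.0803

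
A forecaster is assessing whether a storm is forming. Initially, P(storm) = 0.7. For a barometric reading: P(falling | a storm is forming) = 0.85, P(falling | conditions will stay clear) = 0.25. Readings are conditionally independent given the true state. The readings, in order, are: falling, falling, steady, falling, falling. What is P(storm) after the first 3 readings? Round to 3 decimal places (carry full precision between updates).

After 'falling': P(storm) = 0.85·0.7000 / (0.85·0.7000 + 0.25·0.3000) ≈ 0.8881
After 'falling': P(storm) = 0.85·0.8881 / (0.85·0.8881 + 0.25·0.1119) ≈ 0.9643
After 'steady': P(storm) = 0.15·0.9643 / (0.15·0.9643 + 0.75·0.0357) ≈ 0.8436

0.844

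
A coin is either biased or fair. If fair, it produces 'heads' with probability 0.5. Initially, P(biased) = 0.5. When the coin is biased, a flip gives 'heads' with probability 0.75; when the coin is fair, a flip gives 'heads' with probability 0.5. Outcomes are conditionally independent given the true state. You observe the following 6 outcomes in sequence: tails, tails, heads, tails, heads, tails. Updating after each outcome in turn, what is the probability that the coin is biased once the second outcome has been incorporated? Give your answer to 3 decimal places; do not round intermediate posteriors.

After 'tails': P(biased) = 0.25·0.5000 / (0.25·0.5000 + 0.5·0.5000) ≈ 0.3333
After 'tails': P(biased) = 0.25·0.3333 / (0.25·0.3333 + 0.5·0.6667) ≈ 0.2000

0.200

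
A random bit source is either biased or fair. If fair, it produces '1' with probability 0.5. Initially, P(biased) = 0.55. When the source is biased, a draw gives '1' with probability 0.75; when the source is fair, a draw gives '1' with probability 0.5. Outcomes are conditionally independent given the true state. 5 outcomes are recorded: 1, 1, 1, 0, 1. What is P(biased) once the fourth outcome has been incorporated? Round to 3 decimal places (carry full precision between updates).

After '1': P(biased) = 0.75·0.5500 / (0.75·0.5500 + 0.5·0.4500) ≈ 0.6471
After '1': P(biased) = 0.75·0.6471 / (0.75·0.6471 + 0.5·0.3529) ≈ 0.7333
After '1': P(biased) = 0.75·0.7333 / (0.75·0.7333 + 0.5·0.2667) ≈ 0.8049
After '0': P(biased) = 0.25·0.8049 / (0.25·0.8049 + 0.5·0.1951) ≈ 0.6735

0.673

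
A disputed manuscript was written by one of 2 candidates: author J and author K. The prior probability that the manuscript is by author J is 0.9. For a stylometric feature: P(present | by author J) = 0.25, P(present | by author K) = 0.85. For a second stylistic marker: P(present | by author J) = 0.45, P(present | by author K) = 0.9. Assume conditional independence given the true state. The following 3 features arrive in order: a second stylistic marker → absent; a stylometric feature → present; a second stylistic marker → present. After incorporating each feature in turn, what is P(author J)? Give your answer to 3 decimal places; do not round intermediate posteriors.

0.879

After a second stylistic marker='absent': P(author J) = 0.55·0.9000 / (0.55·0.9000 + 0.1·0.1000) ≈ 0.9802
After a stylometric feature='present': P(author J) = 0.25·0.9802 / (0.25·0.9802 + 0.85·0.0198) ≈ 0.9357
After a second stylistic marker='present': P(author J) = 0.45·0.9357 / (0.45·0.9357 + 0.9·0.0643) ≈ 0.8792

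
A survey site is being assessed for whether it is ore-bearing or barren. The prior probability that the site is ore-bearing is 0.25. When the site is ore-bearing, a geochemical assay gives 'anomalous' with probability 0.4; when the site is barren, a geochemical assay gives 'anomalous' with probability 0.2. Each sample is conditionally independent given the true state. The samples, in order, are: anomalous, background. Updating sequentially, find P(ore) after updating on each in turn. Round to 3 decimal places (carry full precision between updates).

0.333

After 'anomalous': P(ore) = 0.4·0.2500 / (0.4·0.2500 + 0.2·0.7500) ≈ 0.4000
After 'background': P(ore) = 0.6·0.4000 / (0.6·0.4000 + 0.8·0.6000) ≈ 0.3333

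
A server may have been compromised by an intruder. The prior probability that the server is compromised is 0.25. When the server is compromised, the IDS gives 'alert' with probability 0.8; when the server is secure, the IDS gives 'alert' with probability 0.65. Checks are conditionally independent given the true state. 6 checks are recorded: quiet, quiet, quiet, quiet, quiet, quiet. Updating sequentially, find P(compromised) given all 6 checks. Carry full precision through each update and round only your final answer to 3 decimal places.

Each posterior becomes the prior for the next update.
After 'quiet': P(compromised) = 0.2·0.2500 / (0.2·0.2500 + 0.35·0.7500) ≈ 0.1600
After 'quiet': P(compromised) = 0.2·0.1600 / (0.2·0.1600 + 0.35·0.8400) ≈ 0.0982
After 'quiet': P(compromised) = 0.2·0.0982 / (0.2·0.0982 + 0.35·0.9018) ≈ 0.0586
After 'quiet': P(compromised) = 0.2·0.0586 / (0.2·0.0586 + 0.35·0.9414) ≈ 0.0343
After 'quiet': P(compromised) = 0.2·0.0343 / (0.2·0.0343 + 0.35·0.9657) ≈ 0.0199
After 'quiet': P(compromised) = 0.2·0.0199 / (0.2·0.0199 + 0.35·0.9801) ≈ 0.0115

0.011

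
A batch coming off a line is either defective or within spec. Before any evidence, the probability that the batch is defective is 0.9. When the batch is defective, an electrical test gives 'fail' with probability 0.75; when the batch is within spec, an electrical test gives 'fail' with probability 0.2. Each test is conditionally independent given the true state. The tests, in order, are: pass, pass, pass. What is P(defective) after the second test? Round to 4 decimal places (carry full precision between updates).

0.4678

After 'pass': P(defective) = 0.25·0.9000 / (0.25·0.9000 + 0.8·0.1000) ≈ 0.7377
After 'pass': P(defective) = 0.25·0.7377 / (0.25·0.7377 + 0.8·0.2623) ≈ 0.4678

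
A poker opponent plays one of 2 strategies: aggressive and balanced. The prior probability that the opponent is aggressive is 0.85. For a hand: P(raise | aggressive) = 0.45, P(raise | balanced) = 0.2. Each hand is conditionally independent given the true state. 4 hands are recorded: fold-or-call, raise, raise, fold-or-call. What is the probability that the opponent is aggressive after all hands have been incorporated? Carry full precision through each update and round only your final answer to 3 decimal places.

0.931

After 'fold-or-call': P(aggressive) = 0.55·0.8500 / (0.55·0.8500 + 0.8·0.1500) ≈ 0.7957
After 'raise': P(aggressive) = 0.45·0.7957 / (0.45·0.7957 + 0.2·0.2043) ≈ 0.8976
After 'raise': P(aggressive) = 0.45·0.8976 / (0.45·0.8976 + 0.2·0.1024) ≈ 0.9517
After 'fold-or-call': P(aggressive) = 0.55·0.9517 / (0.55·0.9517 + 0.8·0.0483) ≈ 0.9313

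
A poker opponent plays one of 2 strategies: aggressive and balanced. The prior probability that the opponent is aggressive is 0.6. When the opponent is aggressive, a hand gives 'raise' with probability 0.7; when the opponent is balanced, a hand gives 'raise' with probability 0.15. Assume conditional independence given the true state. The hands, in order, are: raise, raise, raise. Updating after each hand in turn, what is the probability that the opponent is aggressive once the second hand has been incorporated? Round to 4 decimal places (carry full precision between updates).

0.9703

Each posterior becomes the prior for the next update.
After 'raise': P(aggressive) = 0.7·0.6000 / (0.7·0.6000 + 0.15·0.4000) ≈ 0.8750
After 'raise': P(aggressive) = 0.7·0.8750 / (0.7·0.8750 + 0.15·0.1250) ≈ 0.9703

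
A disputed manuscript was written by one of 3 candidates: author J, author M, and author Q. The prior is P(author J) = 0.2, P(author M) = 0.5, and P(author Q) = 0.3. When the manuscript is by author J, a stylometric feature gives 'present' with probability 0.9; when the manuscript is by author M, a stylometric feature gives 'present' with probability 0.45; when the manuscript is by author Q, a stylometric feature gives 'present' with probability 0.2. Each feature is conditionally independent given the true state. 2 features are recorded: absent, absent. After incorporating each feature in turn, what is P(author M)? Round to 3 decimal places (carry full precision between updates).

After 'absent': normaliser = 0.1·0.2000 + 0.55·0.5000 + 0.8·0.3000; P(author J) ≈ 0.0374, P(author M) ≈ 0.5140, P(author Q) ≈ 0.4486
After 'absent': normaliser = 0.1·0.0374 + 0.55·0.5140 + 0.8·0.4486; P(author J) ≈ 0.0058, P(author M) ≈ 0.4381, P(author Q) ≈ 0.5561

0.438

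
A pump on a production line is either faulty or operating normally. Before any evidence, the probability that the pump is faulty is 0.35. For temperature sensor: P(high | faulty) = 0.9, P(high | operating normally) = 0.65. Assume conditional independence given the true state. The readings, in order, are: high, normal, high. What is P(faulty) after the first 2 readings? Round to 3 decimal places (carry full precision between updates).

0.176

Apply Bayes' rule sequentially, carrying P(faulty) forward.
After 'high': P(faulty) = 0.9·0.3500 / (0.9·0.3500 + 0.65·0.6500) ≈ 0.4271
After 'normal': P(faulty) = 0.1·0.4271 / (0.1·0.4271 + 0.35·0.5729) ≈ 0.1756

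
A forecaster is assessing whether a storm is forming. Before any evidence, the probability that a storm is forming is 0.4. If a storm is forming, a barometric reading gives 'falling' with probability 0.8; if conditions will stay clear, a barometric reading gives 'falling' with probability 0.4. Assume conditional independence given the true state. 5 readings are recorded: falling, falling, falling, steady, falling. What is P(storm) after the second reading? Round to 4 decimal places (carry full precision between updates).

0.7273

Each posterior becomes the prior for the next update.
After 'falling': P(storm) = 0.8·0.4000 / (0.8·0.4000 + 0.4·0.6000) ≈ 0.5714
After 'falling': P(storm) = 0.8·0.5714 / (0.8·0.5714 + 0.4·0.4286) ≈ 0.7273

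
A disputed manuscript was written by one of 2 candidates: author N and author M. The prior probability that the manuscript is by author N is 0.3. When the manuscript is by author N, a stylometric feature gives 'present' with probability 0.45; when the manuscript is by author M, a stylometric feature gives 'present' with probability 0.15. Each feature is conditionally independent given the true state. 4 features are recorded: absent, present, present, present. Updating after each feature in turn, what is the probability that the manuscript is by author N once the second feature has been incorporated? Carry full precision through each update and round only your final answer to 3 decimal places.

After 'absent': P(author N) = 0.55·0.3000 / (0.55·0.3000 + 0.85·0.7000) ≈ 0.2171
After 'present': P(author N) = 0.45·0.2171 / (0.45·0.2171 + 0.15·0.7829) ≈ 0.4541

0.454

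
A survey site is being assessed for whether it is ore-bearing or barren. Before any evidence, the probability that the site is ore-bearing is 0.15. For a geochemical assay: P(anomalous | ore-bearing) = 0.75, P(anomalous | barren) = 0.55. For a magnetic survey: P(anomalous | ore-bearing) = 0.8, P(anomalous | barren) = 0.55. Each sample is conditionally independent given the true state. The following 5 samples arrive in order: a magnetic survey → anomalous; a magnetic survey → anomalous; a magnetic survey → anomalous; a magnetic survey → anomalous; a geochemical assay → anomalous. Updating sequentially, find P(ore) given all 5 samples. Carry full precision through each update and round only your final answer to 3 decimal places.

0.519

Each posterior becomes the prior for the next update.
After a magnetic survey='anomalous': P(ore) = 0.8·0.1500 / (0.8·0.1500 + 0.55·0.8500) ≈ 0.2043
After a magnetic survey='anomalous': P(ore) = 0.8·0.2043 / (0.8·0.2043 + 0.55·0.7957) ≈ 0.2719
After a magnetic survey='anomalous': P(ore) = 0.8·0.2719 / (0.8·0.2719 + 0.55·0.7281) ≈ 0.3519
After a magnetic survey='anomalous': P(ore) = 0.8·0.3519 / (0.8·0.3519 + 0.55·0.6481) ≈ 0.4413
After a geochemical assay='anomalous': P(ore) = 0.75·0.4413 / (0.75·0.4413 + 0.55·0.5587) ≈ 0.5186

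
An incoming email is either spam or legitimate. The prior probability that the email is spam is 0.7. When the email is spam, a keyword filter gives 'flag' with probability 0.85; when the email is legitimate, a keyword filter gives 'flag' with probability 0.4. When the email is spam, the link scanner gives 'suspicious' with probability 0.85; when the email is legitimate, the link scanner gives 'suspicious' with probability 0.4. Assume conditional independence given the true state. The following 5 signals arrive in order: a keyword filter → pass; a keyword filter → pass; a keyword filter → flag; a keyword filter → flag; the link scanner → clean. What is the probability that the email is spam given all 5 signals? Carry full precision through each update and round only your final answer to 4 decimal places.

0.1414

After a keyword filter='pass': P(spam) = 0.15·0.7000 / (0.15·0.7000 + 0.6·0.3000) ≈ 0.3684
After a keyword filter='pass': P(spam) = 0.15·0.3684 / (0.15·0.3684 + 0.6·0.6316) ≈ 0.1273
After a keyword filter='flag': P(spam) = 0.85·0.1273 / (0.85·0.1273 + 0.4·0.8727) ≈ 0.2366
After a keyword filter='flag': P(spam) = 0.85·0.2366 / (0.85·0.2366 + 0.4·0.7634) ≈ 0.3971
After the link scanner='clean': P(spam) = 0.15·0.3971 / (0.15·0.3971 + 0.6·0.6029) ≈ 0.1414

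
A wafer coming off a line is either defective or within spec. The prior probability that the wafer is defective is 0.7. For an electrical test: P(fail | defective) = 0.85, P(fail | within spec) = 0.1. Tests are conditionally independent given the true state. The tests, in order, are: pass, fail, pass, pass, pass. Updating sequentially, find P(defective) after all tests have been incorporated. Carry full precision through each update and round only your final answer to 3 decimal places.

After 'pass': P(defective) = 0.15·0.7000 / (0.15·0.7000 + 0.9·0.3000) ≈ 0.2800
After 'fail': P(defective) = 0.85·0.2800 / (0.85·0.2800 + 0.1·0.7200) ≈ 0.7677
After 'pass': P(defective) = 0.15·0.7677 / (0.15·0.7677 + 0.9·0.2323) ≈ 0.3552
After 'pass': P(defective) = 0.15·0.3552 / (0.15·0.3552 + 0.9·0.6448) ≈ 0.0841
After 'pass': P(defective) = 0.15·0.0841 / (0.15·0.0841 + 0.9·0.9159) ≈ 0.0151

0.015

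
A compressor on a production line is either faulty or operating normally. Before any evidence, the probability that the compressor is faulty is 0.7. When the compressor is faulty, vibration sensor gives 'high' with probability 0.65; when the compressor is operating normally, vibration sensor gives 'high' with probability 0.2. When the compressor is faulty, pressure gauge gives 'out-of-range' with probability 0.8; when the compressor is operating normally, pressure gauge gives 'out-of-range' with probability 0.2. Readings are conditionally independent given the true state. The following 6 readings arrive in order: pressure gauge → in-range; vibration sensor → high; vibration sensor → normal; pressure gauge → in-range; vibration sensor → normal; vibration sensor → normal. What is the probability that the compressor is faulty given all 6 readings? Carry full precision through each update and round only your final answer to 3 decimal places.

After pressure gauge='in-range': P(faulty) = 0.2·0.7000 / (0.2·0.7000 + 0.8·0.3000) ≈ 0.3684
After vibration sensor='high': P(faulty) = 0.65·0.3684 / (0.65·0.3684 + 0.2·0.6316) ≈ 0.6547
After vibration sensor='normal': P(faulty) = 0.35·0.6547 / (0.35·0.6547 + 0.8·0.3453) ≈ 0.4534
After pressure gauge='in-range': P(faulty) = 0.2·0.4534 / (0.2·0.4534 + 0.8·0.5466) ≈ 0.1717
After vibration sensor='normal': P(faulty) = 0.35·0.1717 / (0.35·0.1717 + 0.8·0.8283) ≈ 0.0832
After vibration sensor='normal': P(faulty) = 0.35·0.0832 / (0.35·0.0832 + 0.8·0.9168) ≈ 0.0382

0.038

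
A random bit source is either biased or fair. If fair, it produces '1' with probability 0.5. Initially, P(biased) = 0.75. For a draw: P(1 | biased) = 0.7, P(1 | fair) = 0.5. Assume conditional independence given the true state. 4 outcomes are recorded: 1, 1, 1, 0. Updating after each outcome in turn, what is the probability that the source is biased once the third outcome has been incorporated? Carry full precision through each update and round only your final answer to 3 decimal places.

0.892

After '1': P(biased) = 0.7·0.7500 / (0.7·0.7500 + 0.5·0.2500) ≈ 0.8077
After '1': P(biased) = 0.7·0.8077 / (0.7·0.8077 + 0.5·0.1923) ≈ 0.8547
After '1': P(biased) = 0.7·0.8547 / (0.7·0.8547 + 0.5·0.1453) ≈ 0.8917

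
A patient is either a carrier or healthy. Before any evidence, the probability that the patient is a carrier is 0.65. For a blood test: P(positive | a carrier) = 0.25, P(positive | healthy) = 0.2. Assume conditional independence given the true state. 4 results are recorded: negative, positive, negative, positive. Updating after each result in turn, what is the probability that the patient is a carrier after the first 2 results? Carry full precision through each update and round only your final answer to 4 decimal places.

After 'negative': P(carrier) = 0.75·0.6500 / (0.75·0.6500 + 0.8·0.3500) ≈ 0.6352
After 'positive': P(carrier) = 0.25·0.6352 / (0.25·0.6352 + 0.2·0.3648) ≈ 0.6852

0.6852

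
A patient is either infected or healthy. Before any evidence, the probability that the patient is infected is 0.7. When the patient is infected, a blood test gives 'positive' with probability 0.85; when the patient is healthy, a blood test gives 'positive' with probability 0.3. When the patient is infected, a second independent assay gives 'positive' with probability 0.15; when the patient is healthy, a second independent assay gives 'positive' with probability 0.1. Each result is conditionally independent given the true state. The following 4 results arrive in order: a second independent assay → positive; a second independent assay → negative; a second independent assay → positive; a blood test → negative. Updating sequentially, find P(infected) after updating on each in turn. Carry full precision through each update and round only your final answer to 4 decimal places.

0.5152

Each posterior becomes the prior for the next update.
After a second independent assay='positive': P(infected) = 0.15·0.7000 / (0.15·0.7000 + 0.1·0.3000) ≈ 0.7778
After a second independent assay='negative': P(infected) = 0.85·0.7778 / (0.85·0.7778 + 0.9·0.2222) ≈ 0.7677
After a second independent assay='positive': P(infected) = 0.15·0.7677 / (0.15·0.7677 + 0.1·0.2323) ≈ 0.8322
After a blood test='negative': P(infected) = 0.15·0.8322 / (0.15·0.8322 + 0.7·0.1678) ≈ 0.5152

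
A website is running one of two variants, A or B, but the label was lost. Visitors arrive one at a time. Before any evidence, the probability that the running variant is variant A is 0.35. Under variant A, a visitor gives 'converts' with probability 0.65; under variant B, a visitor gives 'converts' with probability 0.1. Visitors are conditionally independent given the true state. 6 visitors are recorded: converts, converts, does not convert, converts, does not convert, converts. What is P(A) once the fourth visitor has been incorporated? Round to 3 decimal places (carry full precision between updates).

Apply Bayes' rule sequentially, carrying P(A) forward.
After 'converts': P(A) = 0.65·0.3500 / (0.65·0.3500 + 0.1·0.6500) ≈ 0.7778
After 'converts': P(A) = 0.65·0.7778 / (0.65·0.7778 + 0.1·0.2222) ≈ 0.9579
After 'does not convert': P(A) = 0.35·0.9579 / (0.35·0.9579 + 0.9·0.0421) ≈ 0.8984
After 'converts': P(A) = 0.65·0.8984 / (0.65·0.8984 + 0.1·0.1016) ≈ 0.9829

0.983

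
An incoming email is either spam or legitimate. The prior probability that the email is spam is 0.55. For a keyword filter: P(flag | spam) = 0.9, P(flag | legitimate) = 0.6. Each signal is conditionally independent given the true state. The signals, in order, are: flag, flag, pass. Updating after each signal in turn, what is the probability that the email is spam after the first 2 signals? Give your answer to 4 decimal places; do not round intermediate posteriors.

0.7333

After 'flag': P(spam) = 0.9·0.5500 / (0.9·0.5500 + 0.6·0.4500) ≈ 0.6471
After 'flag': P(spam) = 0.9·0.6471 / (0.9·0.6471 + 0.6·0.3529) ≈ 0.7333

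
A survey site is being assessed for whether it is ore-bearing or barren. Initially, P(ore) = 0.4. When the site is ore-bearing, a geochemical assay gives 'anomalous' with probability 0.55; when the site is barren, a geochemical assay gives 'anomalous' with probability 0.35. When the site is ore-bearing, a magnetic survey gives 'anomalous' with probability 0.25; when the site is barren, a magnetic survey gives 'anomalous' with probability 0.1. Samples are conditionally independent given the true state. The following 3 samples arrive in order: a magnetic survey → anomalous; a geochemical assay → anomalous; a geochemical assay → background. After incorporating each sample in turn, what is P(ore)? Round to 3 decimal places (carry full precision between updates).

0.645

After a magnetic survey='anomalous': P(ore) = 0.25·0.4000 / (0.25·0.4000 + 0.1·0.6000) ≈ 0.6250
After a geochemical assay='anomalous': P(ore) = 0.55·0.6250 / (0.55·0.6250 + 0.35·0.3750) ≈ 0.7237
After a geochemical assay='background': P(ore) = 0.45·0.7237 / (0.45·0.7237 + 0.65·0.2763) ≈ 0.6445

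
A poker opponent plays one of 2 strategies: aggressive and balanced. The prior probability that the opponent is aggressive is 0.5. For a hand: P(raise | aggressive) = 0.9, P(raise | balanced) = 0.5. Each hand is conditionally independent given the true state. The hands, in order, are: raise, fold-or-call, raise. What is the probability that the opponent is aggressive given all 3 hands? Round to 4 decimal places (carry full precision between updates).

After 'raise': P(aggressive) = 0.9·0.5000 / (0.9·0.5000 + 0.5·0.5000) ≈ 0.6429
After 'fold-or-call': P(aggressive) = 0.1·0.6429 / (0.1·0.6429 + 0.5·0.3571) ≈ 0.2647
After 'raise': P(aggressive) = 0.9·0.2647 / (0.9·0.2647 + 0.5·0.7353) ≈ 0.3932

0.3932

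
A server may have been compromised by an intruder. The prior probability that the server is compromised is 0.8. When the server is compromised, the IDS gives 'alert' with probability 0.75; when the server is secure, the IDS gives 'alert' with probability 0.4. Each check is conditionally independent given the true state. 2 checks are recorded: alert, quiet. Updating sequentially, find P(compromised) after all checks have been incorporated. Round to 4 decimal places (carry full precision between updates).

0.7576

Each posterior becomes the prior for the next update.
After 'alert': P(compromised) = 0.75·0.8000 / (0.75·0.8000 + 0.4·0.2000) ≈ 0.8824
After 'quiet': P(compromised) = 0.25·0.8824 / (0.25·0.8824 + 0.6·0.1176) ≈ 0.7576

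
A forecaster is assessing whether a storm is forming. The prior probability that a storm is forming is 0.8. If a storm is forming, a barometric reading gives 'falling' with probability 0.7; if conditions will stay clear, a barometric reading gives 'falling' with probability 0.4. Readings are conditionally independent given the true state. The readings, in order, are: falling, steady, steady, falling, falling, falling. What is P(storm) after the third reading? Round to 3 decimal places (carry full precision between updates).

Each posterior becomes the prior for the next update.
After 'falling': P(storm) = 0.7·0.8000 / (0.7·0.8000 + 0.4·0.2000) ≈ 0.8750
After 'steady': P(storm) = 0.3·0.8750 / (0.3·0.8750 + 0.6·0.1250) ≈ 0.7778
After 'steady': P(storm) = 0.3·0.7778 / (0.3·0.7778 + 0.6·0.2222) ≈ 0.6364

0.636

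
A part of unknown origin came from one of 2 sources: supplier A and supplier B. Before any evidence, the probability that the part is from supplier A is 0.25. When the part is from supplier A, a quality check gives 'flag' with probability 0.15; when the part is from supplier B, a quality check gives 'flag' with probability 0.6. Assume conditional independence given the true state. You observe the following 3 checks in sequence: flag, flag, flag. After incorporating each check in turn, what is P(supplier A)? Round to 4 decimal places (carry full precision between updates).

After 'flag': P(supplier A) = 0.15·0.2500 / (0.15·0.2500 + 0.6·0.7500) ≈ 0.0769
After 'flag': P(supplier A) = 0.15·0.0769 / (0.15·0.0769 + 0.6·0.9231) ≈ 0.0204
After 'flag': P(supplier A) = 0.15·0.0204 / (0.15·0.0204 + 0.6·0.9796) ≈ 0.0052

0.0052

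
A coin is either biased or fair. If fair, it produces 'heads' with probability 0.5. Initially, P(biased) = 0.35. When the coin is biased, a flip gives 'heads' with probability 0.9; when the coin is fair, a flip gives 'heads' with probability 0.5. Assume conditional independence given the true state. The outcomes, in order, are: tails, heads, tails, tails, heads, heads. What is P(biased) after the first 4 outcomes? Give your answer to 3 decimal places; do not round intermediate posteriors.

0.008

Apply Bayes' rule sequentially, carrying P(biased) forward.
After 'tails': P(biased) = 0.1·0.3500 / (0.1·0.3500 + 0.5·0.6500) ≈ 0.0972
After 'heads': P(biased) = 0.9·0.0972 / (0.9·0.0972 + 0.5·0.9028) ≈ 0.1624
After 'tails': P(biased) = 0.1·0.1624 / (0.1·0.1624 + 0.5·0.8376) ≈ 0.0373
After 'tails': P(biased) = 0.1·0.0373 / (0.1·0.0373 + 0.5·0.9627) ≈ 0.0077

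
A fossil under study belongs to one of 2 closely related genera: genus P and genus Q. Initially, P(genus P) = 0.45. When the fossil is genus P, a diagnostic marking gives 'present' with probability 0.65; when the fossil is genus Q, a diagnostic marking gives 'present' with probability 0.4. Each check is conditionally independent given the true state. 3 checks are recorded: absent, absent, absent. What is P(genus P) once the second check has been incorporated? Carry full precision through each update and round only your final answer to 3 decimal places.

0.218

After 'absent': P(genus P) = 0.35·0.4500 / (0.35·0.4500 + 0.6·0.5500) ≈ 0.3231
After 'absent': P(genus P) = 0.35·0.3231 / (0.35·0.3231 + 0.6·0.6769) ≈ 0.2178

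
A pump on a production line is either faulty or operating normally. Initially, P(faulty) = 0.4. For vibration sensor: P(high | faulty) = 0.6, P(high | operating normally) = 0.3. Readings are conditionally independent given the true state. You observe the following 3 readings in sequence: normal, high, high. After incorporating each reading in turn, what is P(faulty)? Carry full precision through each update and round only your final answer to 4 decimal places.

After 'normal': P(faulty) = 0.4·0.4000 / (0.4·0.4000 + 0.7·0.6000) ≈ 0.2759
After 'high': P(faulty) = 0.6·0.2759 / (0.6·0.2759 + 0.3·0.7241) ≈ 0.4324
After 'high': P(faulty) = 0.6·0.4324 / (0.6·0.4324 + 0.3·0.5676) ≈ 0.6038

0.6038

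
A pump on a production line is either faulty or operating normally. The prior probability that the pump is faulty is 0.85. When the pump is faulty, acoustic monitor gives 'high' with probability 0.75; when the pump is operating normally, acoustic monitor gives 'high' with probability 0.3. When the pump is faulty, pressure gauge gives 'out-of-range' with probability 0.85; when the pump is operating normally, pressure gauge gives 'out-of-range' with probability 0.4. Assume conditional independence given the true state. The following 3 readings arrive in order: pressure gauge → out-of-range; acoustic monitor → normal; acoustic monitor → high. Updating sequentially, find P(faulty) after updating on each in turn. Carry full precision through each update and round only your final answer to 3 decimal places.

0.915

After pressure gauge='out-of-range': P(faulty) = 0.85·0.8500 / (0.85·0.8500 + 0.4·0.1500) ≈ 0.9233
After acoustic monitor='normal': P(faulty) = 0.25·0.9233 / (0.25·0.9233 + 0.7·0.0767) ≈ 0.8113
After acoustic monitor='high': P(faulty) = 0.75·0.8113 / (0.75·0.8113 + 0.3·0.1887) ≈ 0.9149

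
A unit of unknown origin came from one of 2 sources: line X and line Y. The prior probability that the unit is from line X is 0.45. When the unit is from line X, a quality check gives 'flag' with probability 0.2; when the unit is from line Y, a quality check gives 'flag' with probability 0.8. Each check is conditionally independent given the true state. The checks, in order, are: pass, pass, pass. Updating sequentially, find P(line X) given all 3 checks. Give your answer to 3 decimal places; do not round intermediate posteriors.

0.981

Each posterior becomes the prior for the next update.
After 'pass': P(line X) = 0.8·0.4500 / (0.8·0.4500 + 0.2·0.5500) ≈ 0.7660
After 'pass': P(line X) = 0.8·0.7660 / (0.8·0.7660 + 0.2·0.2340) ≈ 0.9290
After 'pass': P(line X) = 0.8·0.9290 / (0.8·0.9290 + 0.2·0.0710) ≈ 0.9813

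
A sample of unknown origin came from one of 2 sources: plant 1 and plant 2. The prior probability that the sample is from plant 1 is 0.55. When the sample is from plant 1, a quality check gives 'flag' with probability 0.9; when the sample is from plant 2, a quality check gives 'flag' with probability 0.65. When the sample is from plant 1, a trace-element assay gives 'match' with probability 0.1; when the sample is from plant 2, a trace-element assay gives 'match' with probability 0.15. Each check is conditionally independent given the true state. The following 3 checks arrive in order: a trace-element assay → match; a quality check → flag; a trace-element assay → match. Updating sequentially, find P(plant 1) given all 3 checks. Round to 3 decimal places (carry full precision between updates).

Apply Bayes' rule sequentially, carrying P(plant 1) forward.
After a trace-element assay='match': P(plant 1) = 0.1·0.5500 / (0.1·0.5500 + 0.15·0.4500) ≈ 0.4490
After a quality check='flag': P(plant 1) = 0.9·0.4490 / (0.9·0.4490 + 0.65·0.5510) ≈ 0.5301
After a trace-element assay='match': P(plant 1) = 0.1·0.5301 / (0.1·0.5301 + 0.15·0.4699) ≈ 0.4293

0.429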